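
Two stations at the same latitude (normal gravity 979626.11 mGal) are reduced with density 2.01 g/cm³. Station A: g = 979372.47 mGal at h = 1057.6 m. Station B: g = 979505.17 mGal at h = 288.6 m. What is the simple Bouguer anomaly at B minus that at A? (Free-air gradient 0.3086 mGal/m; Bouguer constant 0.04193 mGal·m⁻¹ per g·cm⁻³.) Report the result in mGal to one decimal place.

Δg_SB(A) = 979372.47 − 979626.11 + 0.3086×1057.6 − 0.04193×2.01×1057.6 = -16.40 mGal
Δg_SB(B) = 979505.17 − 979626.11 + 0.3086×288.6 − 0.04193×2.01×288.6 = -56.20 mGal
Difference = -56.20 − (-16.40) = -39.80 mGal

-39.8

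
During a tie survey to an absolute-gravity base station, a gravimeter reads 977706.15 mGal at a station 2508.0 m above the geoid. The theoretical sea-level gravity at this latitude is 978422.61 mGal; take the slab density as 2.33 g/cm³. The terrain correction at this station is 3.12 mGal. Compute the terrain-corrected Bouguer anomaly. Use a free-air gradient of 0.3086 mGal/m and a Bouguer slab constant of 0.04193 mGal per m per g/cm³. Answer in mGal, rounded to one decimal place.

Free-air correction = 0.3086 × 2508.0 = 773.97 mGal
Free-air anomaly = 977706.15 − 978422.61 + (773.97) = 57.51 mGal
Bouguer slab correction = 0.04193 × 2.33 × 2508.0 = 245.02 mGal
Simple Bouguer anomaly = 57.51 − (245.02) = -187.51 mGal
Complete Bouguer anomaly = -187.51 + 3.12 = -184.39 mGal

-184.4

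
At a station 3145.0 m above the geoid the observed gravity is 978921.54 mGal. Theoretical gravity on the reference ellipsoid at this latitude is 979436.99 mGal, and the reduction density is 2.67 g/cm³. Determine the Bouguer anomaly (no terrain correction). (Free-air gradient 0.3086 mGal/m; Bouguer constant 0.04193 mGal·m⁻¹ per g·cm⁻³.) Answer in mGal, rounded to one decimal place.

103.0

Free-air correction = 0.3086 × 3145.0 = 970.55 mGal
Free-air anomaly = 978921.54 − 979436.99 + (970.55) = 455.10 mGal
Bouguer slab correction = 0.04193 × 2.67 × 3145.0 = 352.09 mGal
Simple Bouguer anomaly = 455.10 − (352.09) = 103.01 mGal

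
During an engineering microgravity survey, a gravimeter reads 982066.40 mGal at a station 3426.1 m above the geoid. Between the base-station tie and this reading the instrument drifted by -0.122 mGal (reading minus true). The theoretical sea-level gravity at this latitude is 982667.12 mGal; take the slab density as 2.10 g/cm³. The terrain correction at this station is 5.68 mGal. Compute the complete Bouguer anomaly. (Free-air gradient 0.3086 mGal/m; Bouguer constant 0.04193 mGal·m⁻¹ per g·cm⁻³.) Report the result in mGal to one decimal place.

160.7

Drift-corrected reading = 982066.40 − (-0.122) = 982066.522 mGal
Free-air correction = 0.3086 × 3426.1 = 1057.29 mGal
Free-air anomaly = 982066.522 − 982667.12 + (1057.29) = 456.692 mGal
Bouguer slab correction = 0.04193 × 2.10 × 3426.1 = 301.68 mGal
Simple Bouguer anomaly = 456.692 − (301.68) = 155.012 mGal
Complete Bouguer anomaly = 155.012 + 5.68 = 160.692 mGal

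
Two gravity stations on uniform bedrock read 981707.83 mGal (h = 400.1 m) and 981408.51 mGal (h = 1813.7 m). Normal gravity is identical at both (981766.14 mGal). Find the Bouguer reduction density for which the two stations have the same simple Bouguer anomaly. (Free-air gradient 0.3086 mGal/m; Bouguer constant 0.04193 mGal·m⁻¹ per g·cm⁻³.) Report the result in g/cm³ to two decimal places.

Δg_obs = 981408.51 − 981707.83 = -299.32 mGal over Δh = 1813.7 − 400.1 = 1413.6 m
Equal Bouguer anomalies ⇒ Δg_obs + (0.3086 − 0.04193ρ)·Δh = 0
0.3086 − 0.04193ρ = −Δg_obs/Δh = 0.21174
ρ = (0.3086 − 0.21174) / 0.04193 = 2.31 g/cm³

2.31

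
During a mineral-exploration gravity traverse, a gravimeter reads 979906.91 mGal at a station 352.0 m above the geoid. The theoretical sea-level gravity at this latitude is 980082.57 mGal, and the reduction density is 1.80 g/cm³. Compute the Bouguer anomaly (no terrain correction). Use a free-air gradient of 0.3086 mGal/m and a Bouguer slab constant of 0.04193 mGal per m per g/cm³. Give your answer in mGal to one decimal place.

Free-air correction = 0.3086 × 352.0 = 108.63 mGal
Free-air anomaly = 979906.91 − 980082.57 + (108.63) = -67.03 mGal
Bouguer slab correction = 0.04193 × 1.80 × 352.0 = 26.57 mGal
Simple Bouguer anomaly = -67.03 − (26.57) = -93.60 mGal

-93.6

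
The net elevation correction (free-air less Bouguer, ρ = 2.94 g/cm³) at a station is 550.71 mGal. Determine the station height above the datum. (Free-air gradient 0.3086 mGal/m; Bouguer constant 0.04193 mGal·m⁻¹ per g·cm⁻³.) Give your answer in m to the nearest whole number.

2972

Combined gradient = 0.3086 − 0.04193 × 2.94 = 0.1853258 mGal/m
h = 550.71 / 0.1853258 = 2971.58 m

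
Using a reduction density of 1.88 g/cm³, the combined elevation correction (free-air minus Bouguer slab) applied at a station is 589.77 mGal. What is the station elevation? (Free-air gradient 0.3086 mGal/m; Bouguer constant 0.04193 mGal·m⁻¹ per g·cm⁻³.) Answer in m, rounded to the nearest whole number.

2567

Combined gradient = 0.3086 − 0.04193 × 1.88 = 0.2297716 mGal/m
h = 589.77 / 0.2297716 = 2566.77 m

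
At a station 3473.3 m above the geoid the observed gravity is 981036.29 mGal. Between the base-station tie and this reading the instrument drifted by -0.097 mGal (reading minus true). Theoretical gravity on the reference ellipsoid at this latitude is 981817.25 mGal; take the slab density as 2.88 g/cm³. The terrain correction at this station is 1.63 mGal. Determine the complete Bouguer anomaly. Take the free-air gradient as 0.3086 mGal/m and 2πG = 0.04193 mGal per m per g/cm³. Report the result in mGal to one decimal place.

-126.8

Drift-corrected reading = 981036.29 − (-0.097) = 981036.387 mGal
Free-air correction = 0.3086 × 3473.3 = 1071.86 mGal
Free-air anomaly = 981036.387 − 981817.25 + (1071.86) = 290.997 mGal
Bouguer slab correction = 0.04193 × 2.88 × 3473.3 = 419.43 mGal
Simple Bouguer anomaly = 290.997 − (419.43) = -128.433 mGal
Complete Bouguer anomaly = -128.433 + 1.63 = -126.803 mGal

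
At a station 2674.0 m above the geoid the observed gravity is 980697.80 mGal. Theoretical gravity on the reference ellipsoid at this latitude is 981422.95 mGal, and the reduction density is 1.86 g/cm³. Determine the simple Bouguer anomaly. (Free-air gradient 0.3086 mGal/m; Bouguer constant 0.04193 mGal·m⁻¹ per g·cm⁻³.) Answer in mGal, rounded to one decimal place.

-108.5

Free-air correction = 0.3086 × 2674.0 = 825.20 mGal
Free-air anomaly = 980697.80 − 981422.95 + (825.20) = 100.05 mGal
Bouguer slab correction = 0.04193 × 1.86 × 2674.0 = 208.54 mGal
Simple Bouguer anomaly = 100.05 − (208.54) = -108.49 mGal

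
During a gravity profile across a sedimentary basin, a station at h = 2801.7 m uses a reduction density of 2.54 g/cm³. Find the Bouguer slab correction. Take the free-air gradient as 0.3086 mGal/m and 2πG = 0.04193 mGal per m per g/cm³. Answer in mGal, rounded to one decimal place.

Bouguer slab correction = 0.04193 × 2.54 × 2801.7 = 298.4 mGal

298.4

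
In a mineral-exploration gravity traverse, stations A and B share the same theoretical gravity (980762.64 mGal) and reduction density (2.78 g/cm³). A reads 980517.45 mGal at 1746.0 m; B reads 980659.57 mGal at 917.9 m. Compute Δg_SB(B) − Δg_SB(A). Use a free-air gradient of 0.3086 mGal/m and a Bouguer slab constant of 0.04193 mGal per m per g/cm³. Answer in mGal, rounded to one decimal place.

-16.9

Δg_SB(A) = 980517.45 − 980762.64 + 0.3086×1746.0 − 0.04193×2.78×1746.0 = 90.10 mGal
Δg_SB(B) = 980659.57 − 980762.64 + 0.3086×917.9 − 0.04193×2.78×917.9 = 73.20 mGal
Difference = 73.20 − (90.10) = -16.90 mGal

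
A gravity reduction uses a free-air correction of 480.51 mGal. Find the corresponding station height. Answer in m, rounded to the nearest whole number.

h = 480.51 / 0.3086 = 1557.06 m

1557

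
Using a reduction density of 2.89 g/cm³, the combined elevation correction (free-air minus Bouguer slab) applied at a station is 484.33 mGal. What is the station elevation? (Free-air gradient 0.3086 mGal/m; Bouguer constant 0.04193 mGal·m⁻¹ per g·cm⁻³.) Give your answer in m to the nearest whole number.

Combined gradient = 0.3086 − 0.04193 × 2.89 = 0.1874223 mGal/m
h = 484.33 / 0.1874223 = 2584.16 m

2584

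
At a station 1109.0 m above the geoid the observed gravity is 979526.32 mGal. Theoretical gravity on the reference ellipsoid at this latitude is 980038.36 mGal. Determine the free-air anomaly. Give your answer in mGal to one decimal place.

-169.8

Free-air correction = 0.3086 × 1109.0 = 342.24 mGal
Free-air anomaly = 979526.32 − 980038.36 + (342.24) = -169.80 mGal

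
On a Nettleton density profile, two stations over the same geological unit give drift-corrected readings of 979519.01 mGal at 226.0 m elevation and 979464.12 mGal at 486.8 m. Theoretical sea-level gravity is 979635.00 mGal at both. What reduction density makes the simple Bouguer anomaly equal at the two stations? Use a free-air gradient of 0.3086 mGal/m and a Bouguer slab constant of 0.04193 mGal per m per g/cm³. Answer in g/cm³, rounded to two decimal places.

Δg_obs = 979464.12 − 979519.01 = -54.89 mGal over Δh = 486.8 − 226.0 = 260.8 m
Equal Bouguer anomalies ⇒ Δg_obs + (0.3086 − 0.04193ρ)·Δh = 0
0.3086 − 0.04193ρ = −Δg_obs/Δh = 0.21047
ρ = (0.3086 − 0.21047) / 0.04193 = 2.34 g/cm³

2.34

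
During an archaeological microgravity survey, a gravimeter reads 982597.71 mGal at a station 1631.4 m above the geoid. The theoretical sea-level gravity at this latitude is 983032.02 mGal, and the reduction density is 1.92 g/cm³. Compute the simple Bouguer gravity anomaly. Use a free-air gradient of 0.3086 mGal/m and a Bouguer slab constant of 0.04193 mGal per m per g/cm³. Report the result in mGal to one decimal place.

-62.2

Free-air correction = 0.3086 × 1631.4 = 503.45 mGal
Free-air anomaly = 982597.71 − 983032.02 + (503.45) = 69.14 mGal
Bouguer slab correction = 0.04193 × 1.92 × 1631.4 = 131.34 mGal
Simple Bouguer anomaly = 69.14 − (131.34) = -62.20 mGal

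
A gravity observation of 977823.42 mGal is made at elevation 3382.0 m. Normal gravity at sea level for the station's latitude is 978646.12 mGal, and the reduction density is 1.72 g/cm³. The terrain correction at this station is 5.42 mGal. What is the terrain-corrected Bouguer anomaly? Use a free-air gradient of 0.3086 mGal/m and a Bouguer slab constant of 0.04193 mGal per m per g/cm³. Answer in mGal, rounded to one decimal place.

Free-air correction = 0.3086 × 3382.0 = 1043.69 mGal
Free-air anomaly = 977823.42 − 978646.12 + (1043.69) = 220.99 mGal
Bouguer slab correction = 0.04193 × 1.72 × 3382.0 = 243.91 mGal
Simple Bouguer anomaly = 220.99 − (243.91) = -22.92 mGal
Complete Bouguer anomaly = -22.92 + 5.42 = -17.50 mGal

-17.5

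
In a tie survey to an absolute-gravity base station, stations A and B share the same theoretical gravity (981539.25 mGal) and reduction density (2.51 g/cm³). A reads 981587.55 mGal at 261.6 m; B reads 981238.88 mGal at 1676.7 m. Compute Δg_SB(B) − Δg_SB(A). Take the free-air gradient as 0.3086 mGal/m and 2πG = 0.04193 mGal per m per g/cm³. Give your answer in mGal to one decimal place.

Δg_SB(A) = 981587.55 − 981539.25 + 0.3086×261.6 − 0.04193×2.51×261.6 = 101.50 mGal
Δg_SB(B) = 981238.88 − 981539.25 + 0.3086×1676.7 − 0.04193×2.51×1676.7 = 40.60 mGal
Difference = 40.60 − (101.50) = -60.90 mGal

-60.9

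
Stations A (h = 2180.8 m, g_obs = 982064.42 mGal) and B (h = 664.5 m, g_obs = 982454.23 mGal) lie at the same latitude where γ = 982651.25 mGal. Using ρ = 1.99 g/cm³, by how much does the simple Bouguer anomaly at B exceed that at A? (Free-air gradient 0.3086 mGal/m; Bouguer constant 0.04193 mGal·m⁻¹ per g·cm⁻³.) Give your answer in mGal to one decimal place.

Δg_SB(A) = 982064.42 − 982651.25 + 0.3086×2180.8 − 0.04193×1.99×2180.8 = -95.80 mGal
Δg_SB(B) = 982454.23 − 982651.25 + 0.3086×664.5 − 0.04193×1.99×664.5 = -47.40 mGal
Difference = -47.40 − (-95.80) = 48.40 mGal

48.4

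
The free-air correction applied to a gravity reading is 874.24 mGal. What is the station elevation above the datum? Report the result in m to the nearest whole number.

h = 874.24 / 0.3086 = 2832.92 m

2833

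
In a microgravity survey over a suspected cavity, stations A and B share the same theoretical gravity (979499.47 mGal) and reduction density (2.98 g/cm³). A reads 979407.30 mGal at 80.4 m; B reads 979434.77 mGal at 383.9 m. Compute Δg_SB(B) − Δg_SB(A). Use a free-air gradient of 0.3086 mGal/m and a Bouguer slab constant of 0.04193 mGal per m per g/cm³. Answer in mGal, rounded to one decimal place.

83.2

Δg_SB(A) = 979407.30 − 979499.47 + 0.3086×80.4 − 0.04193×2.98×80.4 = -77.40 mGal
Δg_SB(B) = 979434.77 − 979499.47 + 0.3086×383.9 − 0.04193×2.98×383.9 = 5.80 mGal
Difference = 5.80 − (-77.40) = 83.20 mGal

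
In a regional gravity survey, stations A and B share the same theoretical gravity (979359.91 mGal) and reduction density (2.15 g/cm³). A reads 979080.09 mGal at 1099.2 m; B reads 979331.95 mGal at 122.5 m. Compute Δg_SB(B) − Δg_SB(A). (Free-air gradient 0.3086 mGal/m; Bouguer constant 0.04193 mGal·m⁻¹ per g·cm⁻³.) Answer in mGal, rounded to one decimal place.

38.5

Δg_SB(A) = 979080.09 − 979359.91 + 0.3086×1099.2 − 0.04193×2.15×1099.2 = -39.70 mGal
Δg_SB(B) = 979331.95 − 979359.91 + 0.3086×122.5 − 0.04193×2.15×122.5 = -1.20 mGal
Difference = -1.20 − (-39.70) = 38.50 mGal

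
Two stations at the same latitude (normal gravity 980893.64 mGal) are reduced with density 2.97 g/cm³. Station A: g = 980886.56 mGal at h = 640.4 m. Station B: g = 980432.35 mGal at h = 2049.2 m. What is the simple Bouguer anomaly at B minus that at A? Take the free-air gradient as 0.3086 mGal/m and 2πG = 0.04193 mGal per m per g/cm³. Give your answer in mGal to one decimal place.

Δg_SB(A) = 980886.56 − 980893.64 + 0.3086×640.4 − 0.04193×2.97×640.4 = 110.80 mGal
Δg_SB(B) = 980432.35 − 980893.64 + 0.3086×2049.2 − 0.04193×2.97×2049.2 = -84.10 mGal
Difference = -84.10 − (110.80) = -194.90 mGal

-194.9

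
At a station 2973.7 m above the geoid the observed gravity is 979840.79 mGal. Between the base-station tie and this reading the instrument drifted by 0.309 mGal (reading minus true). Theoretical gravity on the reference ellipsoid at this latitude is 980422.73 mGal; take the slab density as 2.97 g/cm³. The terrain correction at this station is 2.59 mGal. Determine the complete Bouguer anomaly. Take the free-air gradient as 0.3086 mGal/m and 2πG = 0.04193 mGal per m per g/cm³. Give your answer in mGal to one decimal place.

-32.3

Drift-corrected reading = 979840.79 − (0.309) = 979840.481 mGal
Free-air correction = 0.3086 × 2973.7 = 917.68 mGal
Free-air anomaly = 979840.481 − 980422.73 + (917.68) = 335.431 mGal
Bouguer slab correction = 0.04193 × 2.97 × 2973.7 = 370.32 mGal
Simple Bouguer anomaly = 335.431 − (370.32) = -34.889 mGal
Complete Bouguer anomaly = -34.889 + 2.59 = -32.299 mGal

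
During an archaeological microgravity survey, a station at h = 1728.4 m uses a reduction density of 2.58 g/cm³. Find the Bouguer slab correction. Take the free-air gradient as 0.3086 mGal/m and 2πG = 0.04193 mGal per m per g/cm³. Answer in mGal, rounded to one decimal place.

Bouguer slab correction = 0.04193 × 2.58 × 1728.4 = 187.0 mGal

187.0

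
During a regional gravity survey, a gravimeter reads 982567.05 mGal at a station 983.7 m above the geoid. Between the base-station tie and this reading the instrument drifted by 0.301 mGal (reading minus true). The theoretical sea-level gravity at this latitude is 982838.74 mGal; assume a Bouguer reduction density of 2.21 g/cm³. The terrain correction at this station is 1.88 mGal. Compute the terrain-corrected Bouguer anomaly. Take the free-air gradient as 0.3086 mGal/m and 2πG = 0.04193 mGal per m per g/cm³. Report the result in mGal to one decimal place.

Drift-corrected reading = 982567.05 − (0.301) = 982566.749 mGal
Free-air correction = 0.3086 × 983.7 = 303.57 mGal
Free-air anomaly = 982566.749 − 982838.74 + (303.57) = 31.579 mGal
Bouguer slab correction = 0.04193 × 2.21 × 983.7 = 91.15 mGal
Simple Bouguer anomaly = 31.579 − (91.15) = -59.571 mGal
Complete Bouguer anomaly = -59.571 + 1.88 = -57.691 mGal

-57.7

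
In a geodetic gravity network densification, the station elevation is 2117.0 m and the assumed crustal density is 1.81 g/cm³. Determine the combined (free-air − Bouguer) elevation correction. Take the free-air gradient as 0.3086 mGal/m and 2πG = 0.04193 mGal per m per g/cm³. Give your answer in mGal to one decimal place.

492.6

Combined gradient = 0.3086 − 0.04193 × 1.81 = 0.2327067 mGal/m
Combined elevation correction = 0.2327067 × 2117.0 = 492.6 mGal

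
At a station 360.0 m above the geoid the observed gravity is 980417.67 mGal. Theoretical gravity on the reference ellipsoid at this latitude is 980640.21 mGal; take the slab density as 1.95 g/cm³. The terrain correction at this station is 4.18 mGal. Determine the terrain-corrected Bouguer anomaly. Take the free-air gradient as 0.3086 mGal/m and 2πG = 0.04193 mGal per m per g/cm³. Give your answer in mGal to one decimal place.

Free-air correction = 0.3086 × 360.0 = 111.10 mGal
Free-air anomaly = 980417.67 − 980640.21 + (111.10) = -111.44 mGal
Bouguer slab correction = 0.04193 × 1.95 × 360.0 = 29.43 mGal
Simple Bouguer anomaly = -111.44 − (29.43) = -140.87 mGal
Complete Bouguer anomaly = -140.87 + 4.18 = -136.69 mGal

-136.7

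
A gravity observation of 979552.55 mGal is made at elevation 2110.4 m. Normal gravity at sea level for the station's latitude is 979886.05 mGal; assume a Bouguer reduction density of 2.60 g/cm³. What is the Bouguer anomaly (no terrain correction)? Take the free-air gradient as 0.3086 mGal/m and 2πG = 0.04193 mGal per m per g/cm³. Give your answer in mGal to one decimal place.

87.7

Free-air correction = 0.3086 × 2110.4 = 651.27 mGal
Free-air anomaly = 979552.55 − 979886.05 + (651.27) = 317.77 mGal
Bouguer slab correction = 0.04193 × 2.60 × 2110.4 = 230.07 mGal
Simple Bouguer anomaly = 317.77 − (230.07) = 87.70 mGal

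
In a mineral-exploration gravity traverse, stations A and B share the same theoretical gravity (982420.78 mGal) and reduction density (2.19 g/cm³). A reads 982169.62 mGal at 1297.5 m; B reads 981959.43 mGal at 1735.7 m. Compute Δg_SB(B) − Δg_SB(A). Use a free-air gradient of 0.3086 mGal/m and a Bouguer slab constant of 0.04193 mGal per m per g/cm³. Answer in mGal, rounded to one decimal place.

Δg_SB(A) = 982169.62 − 982420.78 + 0.3086×1297.5 − 0.04193×2.19×1297.5 = 30.10 mGal
Δg_SB(B) = 981959.43 − 982420.78 + 0.3086×1735.7 − 0.04193×2.19×1735.7 = -85.10 mGal
Difference = -85.10 − (30.10) = -115.20 mGal

-115.2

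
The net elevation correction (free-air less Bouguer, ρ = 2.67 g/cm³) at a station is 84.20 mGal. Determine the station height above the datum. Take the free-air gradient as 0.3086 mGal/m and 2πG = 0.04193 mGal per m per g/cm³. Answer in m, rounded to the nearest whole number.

Combined gradient = 0.3086 − 0.04193 × 2.67 = 0.1966469 mGal/m
h = 84.20 / 0.1966469 = 428.18 m

428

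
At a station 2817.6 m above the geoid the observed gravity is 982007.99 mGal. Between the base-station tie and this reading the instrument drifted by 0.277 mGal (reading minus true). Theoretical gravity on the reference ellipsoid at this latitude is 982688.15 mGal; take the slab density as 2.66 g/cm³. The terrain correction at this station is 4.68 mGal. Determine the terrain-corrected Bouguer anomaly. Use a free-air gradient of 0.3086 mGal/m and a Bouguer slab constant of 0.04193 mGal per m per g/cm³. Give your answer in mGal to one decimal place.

Drift-corrected reading = 982007.99 − (0.277) = 982007.713 mGal
Free-air correction = 0.3086 × 2817.6 = 869.51 mGal
Free-air anomaly = 982007.713 − 982688.15 + (869.51) = 189.073 mGal
Bouguer slab correction = 0.04193 × 2.66 × 2817.6 = 314.26 mGal
Simple Bouguer anomaly = 189.073 − (314.26) = -125.187 mGal
Complete Bouguer anomaly = -125.187 + 4.68 = -120.507 mGal

-120.5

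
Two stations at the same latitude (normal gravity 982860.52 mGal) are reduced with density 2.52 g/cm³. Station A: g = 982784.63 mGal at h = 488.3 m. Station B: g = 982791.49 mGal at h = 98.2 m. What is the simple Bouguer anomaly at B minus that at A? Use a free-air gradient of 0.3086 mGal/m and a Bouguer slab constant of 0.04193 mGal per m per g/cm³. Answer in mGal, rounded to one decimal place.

-72.3

Δg_SB(A) = 982784.63 − 982860.52 + 0.3086×488.3 − 0.04193×2.52×488.3 = 23.20 mGal
Δg_SB(B) = 982791.49 − 982860.52 + 0.3086×98.2 − 0.04193×2.52×98.2 = -49.10 mGal
Difference = -49.10 − (23.20) = -72.30 mGal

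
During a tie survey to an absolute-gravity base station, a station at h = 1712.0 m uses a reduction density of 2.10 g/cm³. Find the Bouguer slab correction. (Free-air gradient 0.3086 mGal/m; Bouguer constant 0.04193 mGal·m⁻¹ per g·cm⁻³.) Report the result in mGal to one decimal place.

Bouguer slab correction = 0.04193 × 2.10 × 1712.0 = 150.7 mGal

150.7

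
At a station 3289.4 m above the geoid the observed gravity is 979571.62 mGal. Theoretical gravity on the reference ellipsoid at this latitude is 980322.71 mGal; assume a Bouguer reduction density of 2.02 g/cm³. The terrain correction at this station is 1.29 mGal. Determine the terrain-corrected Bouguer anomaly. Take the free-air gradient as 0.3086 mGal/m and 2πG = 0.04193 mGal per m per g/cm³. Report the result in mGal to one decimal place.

Free-air correction = 0.3086 × 3289.4 = 1015.11 mGal
Free-air anomaly = 979571.62 − 980322.71 + (1015.11) = 264.02 mGal
Bouguer slab correction = 0.04193 × 2.02 × 3289.4 = 278.61 mGal
Simple Bouguer anomaly = 264.02 − (278.61) = -14.59 mGal
Complete Bouguer anomaly = -14.59 + 1.29 = -13.30 mGal

-13.3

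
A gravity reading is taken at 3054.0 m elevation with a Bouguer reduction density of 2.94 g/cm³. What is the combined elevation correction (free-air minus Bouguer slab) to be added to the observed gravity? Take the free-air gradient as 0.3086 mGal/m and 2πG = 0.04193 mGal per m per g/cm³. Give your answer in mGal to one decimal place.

566.0

Combined gradient = 0.3086 − 0.04193 × 2.94 = 0.1853258 mGal/m
Combined elevation correction = 0.1853258 × 3054.0 = 566.0 mGal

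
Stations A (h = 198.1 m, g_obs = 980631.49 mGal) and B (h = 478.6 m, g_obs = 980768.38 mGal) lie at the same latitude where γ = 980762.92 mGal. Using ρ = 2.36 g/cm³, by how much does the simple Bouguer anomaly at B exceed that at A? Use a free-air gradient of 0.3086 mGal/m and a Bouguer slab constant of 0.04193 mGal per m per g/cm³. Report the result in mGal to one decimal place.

Δg_SB(A) = 980631.49 − 980762.92 + 0.3086×198.1 − 0.04193×2.36×198.1 = -89.90 mGal
Δg_SB(B) = 980768.38 − 980762.92 + 0.3086×478.6 − 0.04193×2.36×478.6 = 105.80 mGal
Difference = 105.80 − (-89.90) = 195.70 mGal

195.7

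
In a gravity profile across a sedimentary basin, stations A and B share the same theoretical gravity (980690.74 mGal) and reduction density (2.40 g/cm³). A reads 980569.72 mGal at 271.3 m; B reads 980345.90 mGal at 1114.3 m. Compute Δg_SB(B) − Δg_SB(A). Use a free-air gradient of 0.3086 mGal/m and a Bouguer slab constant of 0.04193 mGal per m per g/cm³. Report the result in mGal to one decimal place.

Δg_SB(A) = 980569.72 − 980690.74 + 0.3086×271.3 − 0.04193×2.40×271.3 = -64.60 mGal
Δg_SB(B) = 980345.90 − 980690.74 + 0.3086×1114.3 − 0.04193×2.40×1114.3 = -113.10 mGal
Difference = -113.10 − (-64.60) = -48.50 mGal

-48.5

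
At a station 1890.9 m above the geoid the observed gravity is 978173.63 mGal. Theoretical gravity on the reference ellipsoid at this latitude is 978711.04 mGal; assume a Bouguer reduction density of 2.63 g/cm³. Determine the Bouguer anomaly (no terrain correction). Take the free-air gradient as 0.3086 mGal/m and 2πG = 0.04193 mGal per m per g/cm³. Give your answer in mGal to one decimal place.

-162.4

Free-air correction = 0.3086 × 1890.9 = 583.53 mGal
Free-air anomaly = 978173.63 − 978711.04 + (583.53) = 46.12 mGal
Bouguer slab correction = 0.04193 × 2.63 × 1890.9 = 208.52 mGal
Simple Bouguer anomaly = 46.12 − (208.52) = -162.40 mGal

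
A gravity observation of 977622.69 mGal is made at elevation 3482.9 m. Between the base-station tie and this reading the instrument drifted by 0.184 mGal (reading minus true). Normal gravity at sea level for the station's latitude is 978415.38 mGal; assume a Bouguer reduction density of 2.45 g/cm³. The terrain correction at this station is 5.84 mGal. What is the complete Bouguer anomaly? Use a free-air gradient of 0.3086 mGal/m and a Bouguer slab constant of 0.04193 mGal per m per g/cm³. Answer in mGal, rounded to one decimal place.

-70.0

Drift-corrected reading = 977622.69 − (0.184) = 977622.506 mGal
Free-air correction = 0.3086 × 3482.9 = 1074.82 mGal
Free-air anomaly = 977622.506 − 978415.38 + (1074.82) = 281.946 mGal
Bouguer slab correction = 0.04193 × 2.45 × 3482.9 = 357.79 mGal
Simple Bouguer anomaly = 281.946 − (357.79) = -75.844 mGal
Complete Bouguer anomaly = -75.844 + 5.84 = -70.004 mGal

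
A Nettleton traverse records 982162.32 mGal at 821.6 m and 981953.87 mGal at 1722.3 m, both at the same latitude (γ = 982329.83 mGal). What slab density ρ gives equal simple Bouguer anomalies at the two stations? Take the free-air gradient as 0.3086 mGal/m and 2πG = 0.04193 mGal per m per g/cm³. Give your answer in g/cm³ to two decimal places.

Δg_obs = 981953.87 − 982162.32 = -208.45 mGal over Δh = 1722.3 − 821.6 = 900.7 m
Equal Bouguer anomalies ⇒ Δg_obs + (0.3086 − 0.04193ρ)·Δh = 0
0.3086 − 0.04193ρ = −Δg_obs/Δh = 0.23143
ρ = (0.3086 − 0.23143) / 0.04193 = 1.84 g/cm³

1.84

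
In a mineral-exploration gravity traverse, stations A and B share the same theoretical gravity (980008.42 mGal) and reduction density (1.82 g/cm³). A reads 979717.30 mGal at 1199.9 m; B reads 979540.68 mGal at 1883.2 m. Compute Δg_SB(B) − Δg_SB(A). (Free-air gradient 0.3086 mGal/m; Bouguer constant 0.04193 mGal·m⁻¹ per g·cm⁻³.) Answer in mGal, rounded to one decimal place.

Δg_SB(A) = 979717.30 − 980008.42 + 0.3086×1199.9 − 0.04193×1.82×1199.9 = -12.40 mGal
Δg_SB(B) = 979540.68 − 980008.42 + 0.3086×1883.2 − 0.04193×1.82×1883.2 = -30.30 mGal
Difference = -30.30 − (-12.40) = -17.90 mGal

-17.9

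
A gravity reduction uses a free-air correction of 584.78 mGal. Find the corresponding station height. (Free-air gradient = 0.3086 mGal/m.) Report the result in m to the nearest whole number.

1895

h = 584.78 / 0.3086 = 1894.94 m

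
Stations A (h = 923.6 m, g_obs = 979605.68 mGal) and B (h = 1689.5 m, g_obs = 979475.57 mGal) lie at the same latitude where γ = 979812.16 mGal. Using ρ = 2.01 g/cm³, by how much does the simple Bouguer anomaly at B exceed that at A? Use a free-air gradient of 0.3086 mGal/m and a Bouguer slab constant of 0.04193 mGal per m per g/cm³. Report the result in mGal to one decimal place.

41.7

Δg_SB(A) = 979605.68 − 979812.16 + 0.3086×923.6 − 0.04193×2.01×923.6 = 0.70 mGal
Δg_SB(B) = 979475.57 − 979812.16 + 0.3086×1689.5 − 0.04193×2.01×1689.5 = 42.40 mGal
Difference = 42.40 − (0.70) = 41.70 mGal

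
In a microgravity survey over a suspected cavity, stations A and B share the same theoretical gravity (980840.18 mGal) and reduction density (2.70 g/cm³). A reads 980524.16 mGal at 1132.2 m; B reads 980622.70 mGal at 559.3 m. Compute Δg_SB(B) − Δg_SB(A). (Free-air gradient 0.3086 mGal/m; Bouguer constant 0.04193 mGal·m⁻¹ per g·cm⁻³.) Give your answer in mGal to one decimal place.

Δg_SB(A) = 980524.16 − 980840.18 + 0.3086×1132.2 − 0.04193×2.70×1132.2 = -94.80 mGal
Δg_SB(B) = 980622.70 − 980840.18 + 0.3086×559.3 − 0.04193×2.70×559.3 = -108.20 mGal
Difference = -108.20 − (-94.80) = -13.40 mGal

-13.4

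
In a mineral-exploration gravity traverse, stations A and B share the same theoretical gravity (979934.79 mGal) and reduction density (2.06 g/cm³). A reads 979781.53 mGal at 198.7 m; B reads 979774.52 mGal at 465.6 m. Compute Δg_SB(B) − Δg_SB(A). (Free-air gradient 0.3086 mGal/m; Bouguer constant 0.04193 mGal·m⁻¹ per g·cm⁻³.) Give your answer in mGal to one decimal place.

52.3

Δg_SB(A) = 979781.53 − 979934.79 + 0.3086×198.7 − 0.04193×2.06×198.7 = -109.10 mGal
Δg_SB(B) = 979774.52 − 979934.79 + 0.3086×465.6 − 0.04193×2.06×465.6 = -56.80 mGal
Difference = -56.80 − (-109.10) = 52.30 mGal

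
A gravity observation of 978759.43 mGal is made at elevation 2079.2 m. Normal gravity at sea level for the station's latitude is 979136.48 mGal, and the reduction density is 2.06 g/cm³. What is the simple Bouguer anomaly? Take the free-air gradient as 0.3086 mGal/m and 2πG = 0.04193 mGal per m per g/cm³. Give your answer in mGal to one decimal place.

Free-air correction = 0.3086 × 2079.2 = 641.64 mGal
Free-air anomaly = 978759.43 − 979136.48 + (641.64) = 264.59 mGal
Bouguer slab correction = 0.04193 × 2.06 × 2079.2 = 179.59 mGal
Simple Bouguer anomaly = 264.59 − (179.59) = 85.00 mGal

85.0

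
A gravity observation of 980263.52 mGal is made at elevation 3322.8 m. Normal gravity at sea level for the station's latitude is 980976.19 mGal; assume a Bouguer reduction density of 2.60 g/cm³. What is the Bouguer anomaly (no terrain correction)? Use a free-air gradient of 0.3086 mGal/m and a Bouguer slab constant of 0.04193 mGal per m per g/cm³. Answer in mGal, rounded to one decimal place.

-49.5

Free-air correction = 0.3086 × 3322.8 = 1025.42 mGal
Free-air anomaly = 980263.52 − 980976.19 + (1025.42) = 312.75 mGal
Bouguer slab correction = 0.04193 × 2.60 × 3322.8 = 362.25 mGal
Simple Bouguer anomaly = 312.75 − (362.25) = -49.50 mGal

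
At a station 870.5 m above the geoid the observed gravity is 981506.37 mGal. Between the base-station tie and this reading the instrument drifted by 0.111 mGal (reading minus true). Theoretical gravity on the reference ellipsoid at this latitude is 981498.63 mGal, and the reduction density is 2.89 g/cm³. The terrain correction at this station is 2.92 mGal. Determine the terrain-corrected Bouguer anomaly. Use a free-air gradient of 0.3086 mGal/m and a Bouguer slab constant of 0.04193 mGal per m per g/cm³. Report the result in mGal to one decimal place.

173.7

Drift-corrected reading = 981506.37 − (0.111) = 981506.259 mGal
Free-air correction = 0.3086 × 870.5 = 268.64 mGal
Free-air anomaly = 981506.259 − 981498.63 + (268.64) = 276.269 mGal
Bouguer slab correction = 0.04193 × 2.89 × 870.5 = 105.49 mGal
Simple Bouguer anomaly = 276.269 − (105.49) = 170.779 mGal
Complete Bouguer anomaly = 170.779 + 2.92 = 173.699 mGal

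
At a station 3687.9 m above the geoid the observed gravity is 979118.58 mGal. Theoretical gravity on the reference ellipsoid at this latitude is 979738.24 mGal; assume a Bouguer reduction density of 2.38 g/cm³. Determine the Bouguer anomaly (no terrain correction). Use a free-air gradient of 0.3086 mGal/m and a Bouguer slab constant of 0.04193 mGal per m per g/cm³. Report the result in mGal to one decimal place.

Free-air correction = 0.3086 × 3687.9 = 1138.09 mGal
Free-air anomaly = 979118.58 − 979738.24 + (1138.09) = 518.43 mGal
Bouguer slab correction = 0.04193 × 2.38 × 3687.9 = 368.03 mGal
Simple Bouguer anomaly = 518.43 − (368.03) = 150.40 mGal

150.4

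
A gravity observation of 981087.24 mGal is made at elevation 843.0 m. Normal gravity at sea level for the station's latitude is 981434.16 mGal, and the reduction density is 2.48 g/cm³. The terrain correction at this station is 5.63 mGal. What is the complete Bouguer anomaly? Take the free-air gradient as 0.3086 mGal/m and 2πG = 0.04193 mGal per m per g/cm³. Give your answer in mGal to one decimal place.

-168.8

Free-air correction = 0.3086 × 843.0 = 260.15 mGal
Free-air anomaly = 981087.24 − 981434.16 + (260.15) = -86.77 mGal
Bouguer slab correction = 0.04193 × 2.48 × 843.0 = 87.66 mGal
Simple Bouguer anomaly = -86.77 − (87.66) = -174.43 mGal
Complete Bouguer anomaly = -174.43 + 5.63 = -168.80 mGal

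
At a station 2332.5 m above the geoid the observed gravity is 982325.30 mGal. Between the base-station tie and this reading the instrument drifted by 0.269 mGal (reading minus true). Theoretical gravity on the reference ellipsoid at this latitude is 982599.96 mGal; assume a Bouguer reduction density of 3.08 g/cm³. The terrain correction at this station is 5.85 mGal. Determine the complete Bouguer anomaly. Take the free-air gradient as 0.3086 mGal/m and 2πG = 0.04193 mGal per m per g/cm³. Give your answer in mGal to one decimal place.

149.5

Drift-corrected reading = 982325.30 − (0.269) = 982325.031 mGal
Free-air correction = 0.3086 × 2332.5 = 719.81 mGal
Free-air anomaly = 982325.031 − 982599.96 + (719.81) = 444.881 mGal
Bouguer slab correction = 0.04193 × 3.08 × 2332.5 = 301.23 mGal
Simple Bouguer anomaly = 444.881 − (301.23) = 143.651 mGal
Complete Bouguer anomaly = 143.651 + 5.85 = 149.501 mGal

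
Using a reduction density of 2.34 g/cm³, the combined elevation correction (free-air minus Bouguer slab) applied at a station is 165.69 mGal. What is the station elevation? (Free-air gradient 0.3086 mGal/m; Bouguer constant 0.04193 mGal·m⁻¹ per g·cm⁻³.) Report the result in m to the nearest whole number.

Combined gradient = 0.3086 − 0.04193 × 2.34 = 0.2104838 mGal/m
h = 165.69 / 0.2104838 = 787.19 m

787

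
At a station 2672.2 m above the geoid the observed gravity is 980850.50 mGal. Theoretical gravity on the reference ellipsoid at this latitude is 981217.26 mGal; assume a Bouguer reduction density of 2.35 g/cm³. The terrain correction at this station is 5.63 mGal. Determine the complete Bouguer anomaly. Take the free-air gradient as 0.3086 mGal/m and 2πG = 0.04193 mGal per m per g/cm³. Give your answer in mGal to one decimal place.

200.2

Free-air correction = 0.3086 × 2672.2 = 824.64 mGal
Free-air anomaly = 980850.50 − 981217.26 + (824.64) = 457.88 mGal
Bouguer slab correction = 0.04193 × 2.35 × 2672.2 = 263.31 mGal
Simple Bouguer anomaly = 457.88 − (263.31) = 194.57 mGal
Complete Bouguer anomaly = 194.57 + 5.63 = 200.20 mGal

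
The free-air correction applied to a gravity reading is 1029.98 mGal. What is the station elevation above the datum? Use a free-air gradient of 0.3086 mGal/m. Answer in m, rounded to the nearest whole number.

3338

h = 1029.98 / 0.3086 = 3337.59 m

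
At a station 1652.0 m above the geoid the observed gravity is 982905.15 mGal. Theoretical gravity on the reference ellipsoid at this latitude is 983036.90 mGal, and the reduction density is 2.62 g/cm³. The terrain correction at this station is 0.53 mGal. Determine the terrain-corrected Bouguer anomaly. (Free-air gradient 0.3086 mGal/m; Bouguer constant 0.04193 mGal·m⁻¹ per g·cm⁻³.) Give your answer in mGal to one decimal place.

Free-air correction = 0.3086 × 1652.0 = 509.81 mGal
Free-air anomaly = 982905.15 − 983036.90 + (509.81) = 378.06 mGal
Bouguer slab correction = 0.04193 × 2.62 × 1652.0 = 181.48 mGal
Simple Bouguer anomaly = 378.06 − (181.48) = 196.58 mGal
Complete Bouguer anomaly = 196.58 + 0.53 = 197.11 mGal

197.1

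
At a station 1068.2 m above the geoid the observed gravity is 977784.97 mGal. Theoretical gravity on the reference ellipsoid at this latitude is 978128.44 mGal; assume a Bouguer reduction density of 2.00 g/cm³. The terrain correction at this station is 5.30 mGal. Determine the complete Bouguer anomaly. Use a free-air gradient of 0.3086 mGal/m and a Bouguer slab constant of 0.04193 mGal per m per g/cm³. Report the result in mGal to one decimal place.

Free-air correction = 0.3086 × 1068.2 = 329.65 mGal
Free-air anomaly = 977784.97 − 978128.44 + (329.65) = -13.82 mGal
Bouguer slab correction = 0.04193 × 2.00 × 1068.2 = 89.58 mGal
Simple Bouguer anomaly = -13.82 − (89.58) = -103.40 mGal
Complete Bouguer anomaly = -103.40 + 5.30 = -98.10 mGal

-98.1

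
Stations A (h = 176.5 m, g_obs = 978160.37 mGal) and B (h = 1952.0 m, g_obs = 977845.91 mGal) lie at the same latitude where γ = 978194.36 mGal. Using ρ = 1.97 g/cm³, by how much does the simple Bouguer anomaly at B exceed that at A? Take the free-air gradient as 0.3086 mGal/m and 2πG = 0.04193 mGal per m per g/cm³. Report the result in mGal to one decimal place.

Δg_SB(A) = 978160.37 − 978194.36 + 0.3086×176.5 − 0.04193×1.97×176.5 = 5.90 mGal
Δg_SB(B) = 977845.91 − 978194.36 + 0.3086×1952.0 − 0.04193×1.97×1952.0 = 92.70 mGal
Difference = 92.70 − (5.90) = 86.80 mGal

86.8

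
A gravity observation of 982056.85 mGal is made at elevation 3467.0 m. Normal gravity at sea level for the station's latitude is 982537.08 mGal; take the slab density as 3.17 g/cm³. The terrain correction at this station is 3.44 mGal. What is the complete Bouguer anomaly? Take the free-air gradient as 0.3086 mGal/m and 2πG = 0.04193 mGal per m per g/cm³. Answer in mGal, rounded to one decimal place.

132.3

Free-air correction = 0.3086 × 3467.0 = 1069.92 mGal
Free-air anomaly = 982056.85 − 982537.08 + (1069.92) = 589.69 mGal
Bouguer slab correction = 0.04193 × 3.17 × 3467.0 = 460.83 mGal
Simple Bouguer anomaly = 589.69 − (460.83) = 128.86 mGal
Complete Bouguer anomaly = 128.86 + 3.44 = 132.30 mGal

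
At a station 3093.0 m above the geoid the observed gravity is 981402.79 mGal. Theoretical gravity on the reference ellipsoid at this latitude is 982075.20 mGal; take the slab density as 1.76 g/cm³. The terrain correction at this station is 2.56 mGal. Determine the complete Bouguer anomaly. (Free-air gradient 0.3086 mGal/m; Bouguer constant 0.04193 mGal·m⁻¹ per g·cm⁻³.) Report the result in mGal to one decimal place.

56.4

Free-air correction = 0.3086 × 3093.0 = 954.50 mGal
Free-air anomaly = 981402.79 − 982075.20 + (954.50) = 282.09 mGal
Bouguer slab correction = 0.04193 × 1.76 × 3093.0 = 228.25 mGal
Simple Bouguer anomaly = 282.09 − (228.25) = 53.84 mGal
Complete Bouguer anomaly = 53.84 + 2.56 = 56.40 mGal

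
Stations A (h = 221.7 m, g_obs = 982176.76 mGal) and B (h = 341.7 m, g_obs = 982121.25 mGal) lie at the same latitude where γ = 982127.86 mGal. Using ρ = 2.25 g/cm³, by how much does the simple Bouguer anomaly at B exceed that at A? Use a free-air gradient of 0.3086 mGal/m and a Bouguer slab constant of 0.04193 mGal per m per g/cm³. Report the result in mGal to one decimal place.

-29.8

Δg_SB(A) = 982176.76 − 982127.86 + 0.3086×221.7 − 0.04193×2.25×221.7 = 96.40 mGal
Δg_SB(B) = 982121.25 − 982127.86 + 0.3086×341.7 − 0.04193×2.25×341.7 = 66.60 mGal
Difference = 66.60 − (96.40) = -29.80 mGal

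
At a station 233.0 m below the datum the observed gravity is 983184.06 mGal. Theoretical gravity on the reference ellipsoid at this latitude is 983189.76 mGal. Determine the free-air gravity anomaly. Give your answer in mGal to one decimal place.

-77.6

Free-air correction = 0.3086 × -233.0 = -71.90 mGal
Free-air anomaly = 983184.06 − 983189.76 + (-71.90) = -77.60 mGal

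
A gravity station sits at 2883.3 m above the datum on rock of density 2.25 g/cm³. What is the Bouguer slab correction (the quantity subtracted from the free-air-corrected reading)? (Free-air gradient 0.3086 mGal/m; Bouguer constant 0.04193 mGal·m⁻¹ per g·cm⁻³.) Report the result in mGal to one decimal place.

Bouguer slab correction = 0.04193 × 2.25 × 2883.3 = 272.0 mGal

272.0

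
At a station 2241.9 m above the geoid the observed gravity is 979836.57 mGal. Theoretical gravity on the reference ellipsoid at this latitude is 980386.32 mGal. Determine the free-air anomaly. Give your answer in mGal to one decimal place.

Free-air correction = 0.3086 × 2241.9 = 691.85 mGal
Free-air anomaly = 979836.57 − 980386.32 + (691.85) = 142.10 mGal

142.1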